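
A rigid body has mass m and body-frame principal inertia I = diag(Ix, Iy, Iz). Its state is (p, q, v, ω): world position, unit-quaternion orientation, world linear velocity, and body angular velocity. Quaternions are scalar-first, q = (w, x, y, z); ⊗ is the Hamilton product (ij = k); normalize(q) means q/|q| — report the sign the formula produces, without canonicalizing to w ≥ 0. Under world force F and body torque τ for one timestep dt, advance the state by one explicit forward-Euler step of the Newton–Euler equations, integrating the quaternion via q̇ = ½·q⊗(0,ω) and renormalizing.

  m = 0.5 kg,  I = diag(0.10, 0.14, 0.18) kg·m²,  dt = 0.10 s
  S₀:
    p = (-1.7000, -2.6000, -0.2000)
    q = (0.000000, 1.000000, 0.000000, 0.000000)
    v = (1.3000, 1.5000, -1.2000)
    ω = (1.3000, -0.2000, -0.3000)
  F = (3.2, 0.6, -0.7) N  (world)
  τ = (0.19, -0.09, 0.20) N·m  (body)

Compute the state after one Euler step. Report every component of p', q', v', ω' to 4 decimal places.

a = F/m = (6.4000, 1.2000, -1.4000)
new position p' = (-1.5700, -2.4500, -0.3200)
new velocity v' = (1.9400, 1.6200, -1.3400)
precession coupling ω×(Iω) = (0.0024, 0.0312, -0.0104)
angular accel α = (1.8760, -0.8657, 1.1689)
ω' = ω + α·dt = (1.4876, -0.2866, -0.1831)
Hamilton product q⊗(0,ω) = (-1.3000000, 0.0000000, 0.3000000, -0.2000000)
q' = normalize(q + ½dt·q⊗(0,ω)) = (-0.0649, 0.9977, 0.0150, -0.0100)

p' = (-1.5700, -2.4500, -0.3200)
q' = (-0.0649, 0.9977, 0.0150, -0.0100)
v' = (1.9400, 1.6200, -1.3400)
ω' = (1.4876, -0.2866, -0.1831)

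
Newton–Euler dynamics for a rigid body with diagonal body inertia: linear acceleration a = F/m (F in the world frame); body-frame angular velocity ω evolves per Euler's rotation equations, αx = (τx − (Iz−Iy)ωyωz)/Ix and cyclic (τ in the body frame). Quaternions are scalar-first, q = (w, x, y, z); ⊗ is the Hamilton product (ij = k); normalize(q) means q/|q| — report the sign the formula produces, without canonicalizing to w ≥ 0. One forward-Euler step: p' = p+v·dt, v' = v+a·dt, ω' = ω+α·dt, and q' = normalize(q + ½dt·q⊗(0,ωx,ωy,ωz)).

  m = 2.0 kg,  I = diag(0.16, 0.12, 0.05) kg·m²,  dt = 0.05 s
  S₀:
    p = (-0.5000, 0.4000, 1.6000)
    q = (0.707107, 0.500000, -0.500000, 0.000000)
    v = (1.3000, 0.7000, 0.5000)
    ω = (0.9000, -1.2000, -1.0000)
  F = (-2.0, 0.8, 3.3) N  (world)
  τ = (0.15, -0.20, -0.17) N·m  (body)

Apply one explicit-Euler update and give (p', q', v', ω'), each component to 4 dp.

p' = (-0.4350, 0.4350, 1.6250)
q' = (0.6802, 0.5279, -0.5082, -0.0214)
v' = (1.2500, 0.7200, 0.5825)
ω' = (0.9731, -1.2421, -1.2132)

(τ − ω×Iω)/I = (1.4625, -0.8417, -4.2640)
new body rate ω' = (0.9731, -1.2421, -1.2132)
Hamilton product q⊗(0,ω) = (-1.0500000, 1.1363963, -0.3485284, -0.8571070)
q' = normalize(q + ½dt·q⊗(0,ω)) = (0.6802, 0.5279, -0.5082, -0.0214)
a = (-1.0000, 0.4000, 1.6500)
new position p' = (-0.4350, 0.4350, 1.6250)
v' = v + a·dt = (1.2500, 0.7200, 0.5825)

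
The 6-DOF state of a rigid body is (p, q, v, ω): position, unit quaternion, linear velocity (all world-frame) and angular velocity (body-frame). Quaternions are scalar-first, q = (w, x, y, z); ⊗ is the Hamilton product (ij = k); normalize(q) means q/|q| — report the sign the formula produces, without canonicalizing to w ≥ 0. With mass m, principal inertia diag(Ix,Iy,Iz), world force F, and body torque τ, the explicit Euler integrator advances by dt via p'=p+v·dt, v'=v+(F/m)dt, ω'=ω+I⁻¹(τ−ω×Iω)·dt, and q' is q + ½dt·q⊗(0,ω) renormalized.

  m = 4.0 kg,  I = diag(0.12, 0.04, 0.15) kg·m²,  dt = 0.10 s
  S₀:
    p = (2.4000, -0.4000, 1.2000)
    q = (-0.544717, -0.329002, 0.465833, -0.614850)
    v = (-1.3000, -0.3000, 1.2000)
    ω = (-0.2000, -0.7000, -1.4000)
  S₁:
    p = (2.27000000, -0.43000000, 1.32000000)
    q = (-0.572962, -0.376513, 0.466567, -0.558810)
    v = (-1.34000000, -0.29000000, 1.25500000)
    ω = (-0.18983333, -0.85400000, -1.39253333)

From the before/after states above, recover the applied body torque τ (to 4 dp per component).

Δω = ω₁−ω₀ = (0.01016667, -0.15400000, 0.00746667)
precession coupling = (0.1078, -0.0084, -0.0112)
applied torque τ = (0.1200, -0.0700, 0.0000)

τ = (0.1200, -0.0700, 0.0000)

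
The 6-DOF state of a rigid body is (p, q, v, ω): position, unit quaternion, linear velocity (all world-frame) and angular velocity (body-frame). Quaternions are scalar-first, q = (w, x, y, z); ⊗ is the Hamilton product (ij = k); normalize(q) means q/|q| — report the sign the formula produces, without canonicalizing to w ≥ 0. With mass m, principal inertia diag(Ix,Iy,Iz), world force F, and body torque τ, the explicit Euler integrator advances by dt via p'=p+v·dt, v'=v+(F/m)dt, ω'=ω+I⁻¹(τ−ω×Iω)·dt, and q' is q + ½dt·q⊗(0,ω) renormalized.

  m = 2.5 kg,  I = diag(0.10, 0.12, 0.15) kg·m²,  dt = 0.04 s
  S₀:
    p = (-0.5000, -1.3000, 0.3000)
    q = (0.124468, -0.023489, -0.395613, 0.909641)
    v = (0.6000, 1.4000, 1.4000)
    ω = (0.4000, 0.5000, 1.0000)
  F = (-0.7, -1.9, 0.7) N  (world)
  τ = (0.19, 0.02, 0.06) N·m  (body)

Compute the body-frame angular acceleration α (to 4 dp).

precession coupling ω×(Iω) = (0.0150, -0.0200, 0.0040)
angular accel α = (1.7500, 0.3333, 0.3733)

α = (1.7500, 0.3333, 0.3733)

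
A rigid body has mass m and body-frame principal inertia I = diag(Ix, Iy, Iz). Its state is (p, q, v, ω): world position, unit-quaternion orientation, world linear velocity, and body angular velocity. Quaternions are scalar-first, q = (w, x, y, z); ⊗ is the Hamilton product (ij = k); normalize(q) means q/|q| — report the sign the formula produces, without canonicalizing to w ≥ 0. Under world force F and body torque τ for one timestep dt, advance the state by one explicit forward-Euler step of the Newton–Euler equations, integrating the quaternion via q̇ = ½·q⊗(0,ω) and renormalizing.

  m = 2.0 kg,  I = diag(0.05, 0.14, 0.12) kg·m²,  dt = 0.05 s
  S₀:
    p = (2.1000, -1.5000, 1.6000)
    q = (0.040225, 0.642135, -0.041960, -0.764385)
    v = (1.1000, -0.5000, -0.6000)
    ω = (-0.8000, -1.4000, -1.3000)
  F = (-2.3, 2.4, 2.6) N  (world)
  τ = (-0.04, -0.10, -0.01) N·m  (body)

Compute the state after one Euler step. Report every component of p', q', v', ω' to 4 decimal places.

p' = (2.1550, -1.5250, 1.5700)
q' = (0.0267, 0.6151, -0.0072, -0.7880)
v' = (1.0425, -0.4400, -0.5350)
ω' = (-0.8036, -1.4097, -1.3462)

a = (-1.1500, 1.2000, 1.3000)
p' = p + v·dt = (2.1550, -1.5250, 1.5700)
new velocity v' = (1.0425, -0.4400, -0.5350)
ω×(Iω) gyroscopic = (-0.0364, -0.0728, 0.1008)
(τ − ω×Iω)/I = (-0.0720, -0.1943, -0.9233)
new body rate ω' = (-0.8036, -1.4097, -1.3462)
Hamilton product q⊗(0,ω) = (-0.5387365, -1.0477710, 1.3899685, -0.9848495)
updated quaternion q' = (0.0267, 0.6151, -0.0072, -0.7880)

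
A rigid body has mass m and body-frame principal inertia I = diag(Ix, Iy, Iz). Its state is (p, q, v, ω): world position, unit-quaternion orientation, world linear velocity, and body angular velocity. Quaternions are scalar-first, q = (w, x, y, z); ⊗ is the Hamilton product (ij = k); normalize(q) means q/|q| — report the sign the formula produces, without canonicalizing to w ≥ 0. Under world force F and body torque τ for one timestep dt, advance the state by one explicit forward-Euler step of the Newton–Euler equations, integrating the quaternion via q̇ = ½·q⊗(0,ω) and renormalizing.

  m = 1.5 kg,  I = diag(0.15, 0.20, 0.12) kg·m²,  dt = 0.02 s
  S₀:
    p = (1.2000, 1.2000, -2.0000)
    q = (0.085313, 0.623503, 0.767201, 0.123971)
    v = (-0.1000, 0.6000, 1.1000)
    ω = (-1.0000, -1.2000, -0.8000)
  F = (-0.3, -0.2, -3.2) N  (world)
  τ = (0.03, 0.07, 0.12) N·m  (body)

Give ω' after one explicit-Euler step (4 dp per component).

ω' = (-0.9858, -1.1954, -0.7900)

gyro term ω×Iω = (-0.0768, 0.0240, 0.0600)
angular accel α = (0.7120, 0.2300, 0.5000)
new body rate ω' = (-0.9858, -1.1954, -0.7900)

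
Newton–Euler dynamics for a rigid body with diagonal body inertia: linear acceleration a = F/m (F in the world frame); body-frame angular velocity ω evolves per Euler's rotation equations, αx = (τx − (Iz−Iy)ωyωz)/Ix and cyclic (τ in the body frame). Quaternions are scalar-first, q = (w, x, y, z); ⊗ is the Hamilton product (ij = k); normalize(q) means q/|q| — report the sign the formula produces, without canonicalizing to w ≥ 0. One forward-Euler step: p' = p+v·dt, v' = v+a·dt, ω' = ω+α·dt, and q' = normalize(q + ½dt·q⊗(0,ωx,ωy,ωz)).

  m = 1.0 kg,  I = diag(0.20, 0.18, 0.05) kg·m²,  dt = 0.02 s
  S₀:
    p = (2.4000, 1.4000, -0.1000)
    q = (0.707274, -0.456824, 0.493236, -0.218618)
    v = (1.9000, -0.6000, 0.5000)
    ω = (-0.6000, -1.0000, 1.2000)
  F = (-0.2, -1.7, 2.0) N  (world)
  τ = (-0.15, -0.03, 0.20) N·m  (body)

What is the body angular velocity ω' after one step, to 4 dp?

α = I⁻¹(τ − ω×Iω) = (-1.5300, 0.4333, 4.2400)
ω + α·dt = (-0.6306, -0.9913, 1.2848)

ω' = (-0.6306, -0.9913, 1.2848)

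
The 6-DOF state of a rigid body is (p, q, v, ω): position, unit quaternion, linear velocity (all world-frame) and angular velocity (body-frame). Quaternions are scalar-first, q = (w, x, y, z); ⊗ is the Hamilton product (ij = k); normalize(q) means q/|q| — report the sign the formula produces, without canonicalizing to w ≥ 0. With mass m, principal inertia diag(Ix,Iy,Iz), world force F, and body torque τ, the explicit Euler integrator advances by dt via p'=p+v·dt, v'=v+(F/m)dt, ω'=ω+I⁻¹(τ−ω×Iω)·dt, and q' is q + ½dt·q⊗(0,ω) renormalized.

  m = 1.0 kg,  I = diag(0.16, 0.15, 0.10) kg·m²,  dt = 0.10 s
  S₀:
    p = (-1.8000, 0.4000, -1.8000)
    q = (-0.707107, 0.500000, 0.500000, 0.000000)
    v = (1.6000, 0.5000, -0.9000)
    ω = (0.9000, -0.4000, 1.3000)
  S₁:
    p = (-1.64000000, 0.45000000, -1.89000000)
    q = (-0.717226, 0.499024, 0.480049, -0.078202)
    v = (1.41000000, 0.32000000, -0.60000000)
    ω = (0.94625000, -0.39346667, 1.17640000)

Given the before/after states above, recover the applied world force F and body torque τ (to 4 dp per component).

ω₁ − ω₀ = (0.04625000, 0.00653333, -0.12360000)
ω₀×(Iω₀) = (0.0260, 0.0702, 0.0036)
I·α + gyro = (0.1000, 0.0800, -0.1200)
Δv = v₁−v₀ = (-0.19000000, -0.18000000, 0.30000000)
m·(v₁−v₀)/dt = (-1.9000, -1.8000, 3.0000)

F = (-1.9000, -1.8000, 3.0000)
τ = (0.1000, 0.0800, -0.1200)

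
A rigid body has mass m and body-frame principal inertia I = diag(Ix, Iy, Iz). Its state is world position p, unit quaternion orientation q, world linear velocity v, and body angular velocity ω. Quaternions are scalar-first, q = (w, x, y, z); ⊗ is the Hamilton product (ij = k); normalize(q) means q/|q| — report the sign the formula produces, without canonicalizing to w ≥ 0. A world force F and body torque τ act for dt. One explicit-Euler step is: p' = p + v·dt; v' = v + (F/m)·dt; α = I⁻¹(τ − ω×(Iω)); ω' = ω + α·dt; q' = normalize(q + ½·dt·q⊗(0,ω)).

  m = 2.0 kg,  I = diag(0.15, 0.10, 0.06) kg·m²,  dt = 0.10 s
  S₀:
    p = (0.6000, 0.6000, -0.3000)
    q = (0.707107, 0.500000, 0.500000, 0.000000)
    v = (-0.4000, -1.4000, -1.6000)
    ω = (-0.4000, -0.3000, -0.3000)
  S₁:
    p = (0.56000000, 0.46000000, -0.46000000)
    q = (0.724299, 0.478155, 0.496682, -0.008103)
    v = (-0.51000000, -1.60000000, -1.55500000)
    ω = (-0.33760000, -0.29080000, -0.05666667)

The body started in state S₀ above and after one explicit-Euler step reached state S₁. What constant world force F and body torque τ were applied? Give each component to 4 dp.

F = (-2.2000, -4.0000, 0.9000)
τ = (0.0900, 0.0200, 0.1400)

velocity change Δv = (-0.11000000, -0.20000000, 0.04500000)
m·(v₁−v₀)/dt = (-2.2000, -4.0000, 0.9000)
ω₁ − ω₀ = (0.06240000, 0.00920000, 0.24333333)
I·α + gyro = (0.0900, 0.0200, 0.1400)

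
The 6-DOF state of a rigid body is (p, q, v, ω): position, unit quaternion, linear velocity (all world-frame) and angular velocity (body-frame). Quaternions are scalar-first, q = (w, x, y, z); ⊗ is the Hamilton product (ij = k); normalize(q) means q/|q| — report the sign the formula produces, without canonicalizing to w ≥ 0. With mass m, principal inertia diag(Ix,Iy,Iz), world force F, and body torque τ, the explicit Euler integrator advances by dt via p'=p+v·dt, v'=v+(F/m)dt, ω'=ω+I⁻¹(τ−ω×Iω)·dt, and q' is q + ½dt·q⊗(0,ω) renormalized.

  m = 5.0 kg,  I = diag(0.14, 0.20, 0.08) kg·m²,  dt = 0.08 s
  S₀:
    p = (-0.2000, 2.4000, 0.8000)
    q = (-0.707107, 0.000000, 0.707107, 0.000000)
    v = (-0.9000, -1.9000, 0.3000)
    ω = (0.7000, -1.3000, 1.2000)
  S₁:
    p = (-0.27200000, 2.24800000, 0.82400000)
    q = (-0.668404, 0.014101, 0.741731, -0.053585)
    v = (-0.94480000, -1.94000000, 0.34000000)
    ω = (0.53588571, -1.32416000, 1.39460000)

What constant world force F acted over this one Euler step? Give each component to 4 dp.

F = (-2.8000, -2.5000, 2.5000)

v₁ − v₀ = (-0.04480000, -0.04000000, 0.04000000)
F = m·Δv/dt = (-2.8000, -2.5000, 2.5000)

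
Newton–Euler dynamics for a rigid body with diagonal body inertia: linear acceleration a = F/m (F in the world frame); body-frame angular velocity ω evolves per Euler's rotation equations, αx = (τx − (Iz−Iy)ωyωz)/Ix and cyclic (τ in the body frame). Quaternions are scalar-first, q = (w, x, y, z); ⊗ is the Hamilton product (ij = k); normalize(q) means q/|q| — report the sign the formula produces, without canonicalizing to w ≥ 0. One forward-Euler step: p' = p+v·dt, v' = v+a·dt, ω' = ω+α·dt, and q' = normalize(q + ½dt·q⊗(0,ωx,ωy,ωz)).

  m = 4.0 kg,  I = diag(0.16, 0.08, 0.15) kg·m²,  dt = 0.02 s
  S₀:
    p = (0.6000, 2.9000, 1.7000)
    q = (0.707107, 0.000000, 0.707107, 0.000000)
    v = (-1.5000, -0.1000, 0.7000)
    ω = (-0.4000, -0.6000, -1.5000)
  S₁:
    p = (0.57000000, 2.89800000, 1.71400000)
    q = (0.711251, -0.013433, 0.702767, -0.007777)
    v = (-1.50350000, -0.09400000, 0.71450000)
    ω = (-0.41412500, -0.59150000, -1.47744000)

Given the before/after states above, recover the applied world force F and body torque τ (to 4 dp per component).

velocity change Δv = (-0.00350000, 0.00600000, 0.01450000)
applied force F = (-0.7000, 1.2000, 2.9000)
rate change Δω = (-0.01412500, 0.00850000, 0.02256000)
gyro term ω₀×Iω₀ = (0.0630, 0.0060, -0.0192)
I·α + gyro = (-0.0500, 0.0400, 0.1500)

F = (-0.7000, 1.2000, 2.9000)
τ = (-0.0500, 0.0400, 0.1500)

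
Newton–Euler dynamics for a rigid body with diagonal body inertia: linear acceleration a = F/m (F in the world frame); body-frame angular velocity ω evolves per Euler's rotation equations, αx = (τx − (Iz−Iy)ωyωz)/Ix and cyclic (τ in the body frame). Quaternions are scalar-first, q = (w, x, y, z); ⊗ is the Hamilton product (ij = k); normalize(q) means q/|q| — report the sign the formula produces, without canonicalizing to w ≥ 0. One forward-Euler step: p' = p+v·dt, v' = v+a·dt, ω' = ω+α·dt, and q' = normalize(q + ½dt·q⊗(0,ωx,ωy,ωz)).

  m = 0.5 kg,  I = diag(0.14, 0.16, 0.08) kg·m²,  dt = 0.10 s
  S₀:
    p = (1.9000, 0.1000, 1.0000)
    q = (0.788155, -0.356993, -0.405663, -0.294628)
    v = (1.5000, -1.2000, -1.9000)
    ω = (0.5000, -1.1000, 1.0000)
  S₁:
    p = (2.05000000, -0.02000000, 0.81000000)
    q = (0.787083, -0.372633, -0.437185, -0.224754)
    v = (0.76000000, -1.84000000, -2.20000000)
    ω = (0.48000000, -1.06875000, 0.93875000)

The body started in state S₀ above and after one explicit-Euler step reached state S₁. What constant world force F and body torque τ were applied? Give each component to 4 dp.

F = (-3.7000, -3.2000, -1.5000)
τ = (0.0600, 0.0800, -0.0600)

v₁ − v₀ = (-0.74000000, -0.64000000, -0.30000000)
m·(v₁−v₀)/dt = (-3.7000, -3.2000, -1.5000)
rate change Δω = (-0.02000000, 0.03125000, -0.06125000)
gyro term ω₀×Iω₀ = (0.0880, 0.0300, -0.0110)
τ = I·(Δω/dt) + ω₀×(Iω₀) = (0.0600, 0.0800, -0.0600)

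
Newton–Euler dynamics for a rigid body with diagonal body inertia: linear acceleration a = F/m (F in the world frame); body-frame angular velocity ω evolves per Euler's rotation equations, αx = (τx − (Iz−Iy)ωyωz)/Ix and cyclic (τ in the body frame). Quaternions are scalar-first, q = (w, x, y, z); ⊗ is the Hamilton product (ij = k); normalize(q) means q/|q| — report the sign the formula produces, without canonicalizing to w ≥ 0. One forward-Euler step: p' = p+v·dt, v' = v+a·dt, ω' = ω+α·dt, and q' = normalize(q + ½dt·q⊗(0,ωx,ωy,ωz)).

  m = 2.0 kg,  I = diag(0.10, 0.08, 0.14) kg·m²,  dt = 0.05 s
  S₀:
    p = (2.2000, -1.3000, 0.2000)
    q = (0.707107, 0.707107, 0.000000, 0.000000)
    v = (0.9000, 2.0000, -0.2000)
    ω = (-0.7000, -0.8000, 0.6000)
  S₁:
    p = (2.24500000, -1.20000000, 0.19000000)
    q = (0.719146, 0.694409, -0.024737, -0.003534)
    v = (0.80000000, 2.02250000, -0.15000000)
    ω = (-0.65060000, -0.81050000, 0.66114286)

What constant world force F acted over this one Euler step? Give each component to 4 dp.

Δv = v₁−v₀ = (-0.10000000, 0.02250000, 0.05000000)
applied force F = (-4.0000, 0.9000, 2.0000)

F = (-4.0000, 0.9000, 2.0000)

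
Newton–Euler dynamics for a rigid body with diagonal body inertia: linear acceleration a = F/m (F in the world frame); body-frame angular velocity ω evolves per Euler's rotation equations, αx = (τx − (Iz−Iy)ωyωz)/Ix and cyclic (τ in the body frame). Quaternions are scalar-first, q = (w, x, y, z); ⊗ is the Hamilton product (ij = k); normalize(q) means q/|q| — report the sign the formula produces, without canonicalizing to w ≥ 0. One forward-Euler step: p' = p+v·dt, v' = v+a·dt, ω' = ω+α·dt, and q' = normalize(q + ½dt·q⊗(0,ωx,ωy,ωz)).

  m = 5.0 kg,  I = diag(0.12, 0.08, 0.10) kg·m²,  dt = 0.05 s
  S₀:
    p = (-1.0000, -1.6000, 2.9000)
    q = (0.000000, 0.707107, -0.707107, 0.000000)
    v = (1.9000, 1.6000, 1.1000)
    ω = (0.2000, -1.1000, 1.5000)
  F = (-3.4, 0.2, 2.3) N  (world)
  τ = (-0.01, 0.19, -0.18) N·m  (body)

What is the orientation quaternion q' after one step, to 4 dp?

2q̇ = q⊗(0,ω) = (-0.9192391, -1.0606605, -1.0606605, -0.6363963)
q + ½dt·q⊗(0,ω), renormalized = (-0.0230, 0.6798, -0.7328, -0.0159)

q' = (-0.0230, 0.6798, -0.7328, -0.0159)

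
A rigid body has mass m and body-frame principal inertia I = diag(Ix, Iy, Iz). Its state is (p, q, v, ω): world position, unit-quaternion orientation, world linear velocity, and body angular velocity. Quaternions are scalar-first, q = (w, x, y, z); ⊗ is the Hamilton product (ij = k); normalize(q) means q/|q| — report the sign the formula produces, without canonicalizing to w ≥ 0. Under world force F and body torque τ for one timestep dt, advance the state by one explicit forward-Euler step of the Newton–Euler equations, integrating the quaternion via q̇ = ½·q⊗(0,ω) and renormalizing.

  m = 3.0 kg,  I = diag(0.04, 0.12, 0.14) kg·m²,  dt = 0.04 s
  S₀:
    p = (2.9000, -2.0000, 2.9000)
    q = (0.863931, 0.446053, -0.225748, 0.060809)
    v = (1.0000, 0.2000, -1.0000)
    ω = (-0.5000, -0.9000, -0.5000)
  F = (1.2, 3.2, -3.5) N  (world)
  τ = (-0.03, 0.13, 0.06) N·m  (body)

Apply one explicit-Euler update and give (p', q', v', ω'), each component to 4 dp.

p' = (2.9400, -1.9920, 2.8600)
q' = (0.8647, 0.4407, -0.2374, 0.0419)
v' = (1.0160, 0.2427, -1.0467)
ω' = (-0.5390, -0.8483, -0.4931)

ω×(Iω) gyroscopic = (0.0090, -0.0250, 0.0360)
angular accel α = (-0.9750, 1.2917, 0.1714)
ω + α·dt = (-0.5390, -0.8483, -0.4931)
2q̇ = q⊗(0,ω) = (0.0502578, -0.2643634, -0.5849159, -0.9462872)
q + ½dt·q⊗(0,ω), renormalized = (0.8647, 0.4407, -0.2374, 0.0419)
p' = p + v·dt = (2.9400, -1.9920, 2.8600)
v + (F/m)dt = (1.0160, 0.2427, -1.0467)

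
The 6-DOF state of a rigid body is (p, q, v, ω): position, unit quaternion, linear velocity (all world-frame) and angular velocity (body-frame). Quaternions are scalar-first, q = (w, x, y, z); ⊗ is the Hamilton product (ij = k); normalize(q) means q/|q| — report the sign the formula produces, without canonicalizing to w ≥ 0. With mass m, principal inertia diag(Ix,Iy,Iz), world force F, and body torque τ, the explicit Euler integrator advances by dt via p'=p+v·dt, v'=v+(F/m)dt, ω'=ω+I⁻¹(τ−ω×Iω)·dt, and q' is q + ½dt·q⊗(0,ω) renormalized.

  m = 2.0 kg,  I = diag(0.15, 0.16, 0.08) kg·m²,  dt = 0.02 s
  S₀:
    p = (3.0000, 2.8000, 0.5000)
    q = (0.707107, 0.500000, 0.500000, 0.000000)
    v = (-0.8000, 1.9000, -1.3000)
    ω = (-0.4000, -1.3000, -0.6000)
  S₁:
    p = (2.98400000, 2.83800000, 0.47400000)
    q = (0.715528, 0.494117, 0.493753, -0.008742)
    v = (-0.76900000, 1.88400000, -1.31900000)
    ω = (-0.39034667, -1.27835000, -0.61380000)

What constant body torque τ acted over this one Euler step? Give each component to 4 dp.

Δω = ω₁−ω₀ = (0.00965333, 0.02165000, -0.01380000)
gyro term ω₀×Iω₀ = (-0.0624, 0.0168, 0.0052)
τ = I·(Δω/dt) + ω₀×(Iω₀) = (0.0100, 0.1900, -0.0500)

τ = (0.0100, 0.1900, -0.0500)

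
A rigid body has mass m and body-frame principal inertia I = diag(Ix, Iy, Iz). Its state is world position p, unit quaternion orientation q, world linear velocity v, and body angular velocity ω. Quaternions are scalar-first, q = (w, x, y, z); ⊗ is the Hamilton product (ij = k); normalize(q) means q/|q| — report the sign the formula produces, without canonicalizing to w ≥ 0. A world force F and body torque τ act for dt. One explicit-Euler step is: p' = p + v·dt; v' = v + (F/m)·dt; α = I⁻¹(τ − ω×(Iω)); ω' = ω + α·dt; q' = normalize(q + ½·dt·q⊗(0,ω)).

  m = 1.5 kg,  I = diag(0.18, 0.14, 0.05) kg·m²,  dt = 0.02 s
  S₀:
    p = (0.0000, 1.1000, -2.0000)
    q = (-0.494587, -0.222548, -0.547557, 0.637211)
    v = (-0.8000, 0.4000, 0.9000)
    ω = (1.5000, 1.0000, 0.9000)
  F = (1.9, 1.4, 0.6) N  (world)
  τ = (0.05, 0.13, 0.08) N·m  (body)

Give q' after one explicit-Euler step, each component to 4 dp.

2q̇ = q⊗(0,ω) = (0.3078891, -1.8718928, 0.6615227, 0.1536592)
q' = normalize(q + ½dt·q⊗(0,ω)) = (-0.4914, -0.2412, -0.5408, 0.6386)

q' = (-0.4914, -0.2412, -0.5408, 0.6386)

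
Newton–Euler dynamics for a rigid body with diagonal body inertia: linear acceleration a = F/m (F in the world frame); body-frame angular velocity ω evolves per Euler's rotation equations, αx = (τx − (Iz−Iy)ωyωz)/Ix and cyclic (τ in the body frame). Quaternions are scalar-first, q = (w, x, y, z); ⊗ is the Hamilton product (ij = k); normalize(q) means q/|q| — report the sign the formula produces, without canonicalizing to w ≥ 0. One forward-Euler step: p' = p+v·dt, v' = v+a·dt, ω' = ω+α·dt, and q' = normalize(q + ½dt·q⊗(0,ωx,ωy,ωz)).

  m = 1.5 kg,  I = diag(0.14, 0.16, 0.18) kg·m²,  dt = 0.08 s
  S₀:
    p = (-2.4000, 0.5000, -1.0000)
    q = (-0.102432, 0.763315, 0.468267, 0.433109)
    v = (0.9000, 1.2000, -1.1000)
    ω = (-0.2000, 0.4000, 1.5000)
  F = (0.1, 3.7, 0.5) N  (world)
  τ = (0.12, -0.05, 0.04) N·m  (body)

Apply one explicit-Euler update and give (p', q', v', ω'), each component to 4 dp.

p' = (-2.3280, 0.5960, -1.0880)
q' = (-0.1296, 0.7838, 0.4165, 0.4421)
v' = (0.9053, 1.3973, -1.0733)
ω' = (-0.1383, 0.3690, 1.5185)

a = (0.0667, 2.4667, 0.3333)
new position p' = (-2.3280, 0.5960, -1.0880)
v + (F/m)dt = (0.9053, 1.3973, -1.0733)
gyro term ω×Iω = (0.0120, 0.0120, -0.0016)
(τ − ω×Iω)/I = (0.7714, -0.3875, 0.2311)
ω + α·dt = (-0.1383, 0.3690, 1.5185)
2q̇ = q⊗(0,ω) = (-0.6843073, 0.5496433, -1.2725671, 0.2453314)
updated quaternion q' = (-0.1296, 0.7838, 0.4165, 0.4421)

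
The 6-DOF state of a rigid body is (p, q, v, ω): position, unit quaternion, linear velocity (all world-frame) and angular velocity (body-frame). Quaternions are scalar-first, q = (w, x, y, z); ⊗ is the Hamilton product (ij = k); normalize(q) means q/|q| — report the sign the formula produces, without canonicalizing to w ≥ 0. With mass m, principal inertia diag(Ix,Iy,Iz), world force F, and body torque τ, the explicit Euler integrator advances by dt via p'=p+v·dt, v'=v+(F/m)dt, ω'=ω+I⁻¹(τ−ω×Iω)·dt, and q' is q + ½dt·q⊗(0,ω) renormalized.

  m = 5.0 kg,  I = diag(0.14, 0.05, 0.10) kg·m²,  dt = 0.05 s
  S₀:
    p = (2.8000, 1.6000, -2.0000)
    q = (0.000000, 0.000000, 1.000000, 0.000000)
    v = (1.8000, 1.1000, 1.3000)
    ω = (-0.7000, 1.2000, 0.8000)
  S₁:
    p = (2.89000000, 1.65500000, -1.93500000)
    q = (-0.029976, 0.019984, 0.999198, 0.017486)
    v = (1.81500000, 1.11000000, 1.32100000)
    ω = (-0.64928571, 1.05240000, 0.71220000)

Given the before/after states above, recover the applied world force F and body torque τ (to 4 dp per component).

velocity change Δv = (0.01500000, 0.01000000, 0.02100000)
applied force F = (1.5000, 1.0000, 2.1000)
Δω = ω₁−ω₀ = (0.05071429, -0.14760000, -0.08780000)
τ = I·(Δω/dt) + ω₀×(Iω₀) = (0.1900, -0.1700, -0.1000)

F = (1.5000, 1.0000, 2.1000)
τ = (0.1900, -0.1700, -0.1000)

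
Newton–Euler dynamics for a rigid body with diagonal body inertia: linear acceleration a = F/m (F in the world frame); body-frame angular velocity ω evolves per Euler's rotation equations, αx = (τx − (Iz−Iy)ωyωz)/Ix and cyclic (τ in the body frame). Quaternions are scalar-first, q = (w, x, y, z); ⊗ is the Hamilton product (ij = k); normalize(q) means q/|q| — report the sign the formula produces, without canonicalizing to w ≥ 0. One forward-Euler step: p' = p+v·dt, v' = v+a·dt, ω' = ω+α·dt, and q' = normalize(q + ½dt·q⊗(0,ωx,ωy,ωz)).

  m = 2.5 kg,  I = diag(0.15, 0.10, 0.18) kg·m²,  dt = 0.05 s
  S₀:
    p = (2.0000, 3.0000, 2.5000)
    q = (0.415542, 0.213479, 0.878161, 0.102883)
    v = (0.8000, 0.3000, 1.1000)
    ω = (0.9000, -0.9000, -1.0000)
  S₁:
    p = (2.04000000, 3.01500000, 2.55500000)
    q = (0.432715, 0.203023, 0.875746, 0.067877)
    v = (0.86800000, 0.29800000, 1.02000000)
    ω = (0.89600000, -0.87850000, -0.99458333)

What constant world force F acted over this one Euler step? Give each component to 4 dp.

v₁ − v₀ = (0.06800000, -0.00200000, -0.08000000)
F = m·Δv/dt = (3.4000, -0.1000, -4.0000)

F = (3.4000, -0.1000, -4.0000)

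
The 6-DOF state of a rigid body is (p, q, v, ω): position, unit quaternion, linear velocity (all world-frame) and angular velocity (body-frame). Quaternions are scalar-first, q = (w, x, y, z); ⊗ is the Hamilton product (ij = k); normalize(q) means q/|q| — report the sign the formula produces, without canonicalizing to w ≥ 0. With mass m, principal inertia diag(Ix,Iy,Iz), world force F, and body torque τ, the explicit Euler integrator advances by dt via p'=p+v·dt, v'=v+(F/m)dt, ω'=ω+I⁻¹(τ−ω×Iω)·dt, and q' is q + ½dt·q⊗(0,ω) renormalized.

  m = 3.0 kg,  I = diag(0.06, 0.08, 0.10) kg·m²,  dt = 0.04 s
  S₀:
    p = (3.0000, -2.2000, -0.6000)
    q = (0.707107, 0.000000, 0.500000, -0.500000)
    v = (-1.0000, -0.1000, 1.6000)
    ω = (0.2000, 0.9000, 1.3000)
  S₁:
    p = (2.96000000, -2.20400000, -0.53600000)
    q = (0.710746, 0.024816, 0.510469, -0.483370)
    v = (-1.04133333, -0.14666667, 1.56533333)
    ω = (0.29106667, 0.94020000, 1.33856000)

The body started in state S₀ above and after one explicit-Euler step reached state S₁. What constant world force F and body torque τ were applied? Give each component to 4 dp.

velocity change Δv = (-0.04133333, -0.04666667, -0.03466667)
applied force F = (-3.1000, -3.5000, -2.6000)
Δω = ω₁−ω₀ = (0.09106667, 0.04020000, 0.03856000)
applied torque τ = (0.1600, 0.0700, 0.1000)

F = (-3.1000, -3.5000, -2.6000)
τ = (0.1600, 0.0700, 0.1000)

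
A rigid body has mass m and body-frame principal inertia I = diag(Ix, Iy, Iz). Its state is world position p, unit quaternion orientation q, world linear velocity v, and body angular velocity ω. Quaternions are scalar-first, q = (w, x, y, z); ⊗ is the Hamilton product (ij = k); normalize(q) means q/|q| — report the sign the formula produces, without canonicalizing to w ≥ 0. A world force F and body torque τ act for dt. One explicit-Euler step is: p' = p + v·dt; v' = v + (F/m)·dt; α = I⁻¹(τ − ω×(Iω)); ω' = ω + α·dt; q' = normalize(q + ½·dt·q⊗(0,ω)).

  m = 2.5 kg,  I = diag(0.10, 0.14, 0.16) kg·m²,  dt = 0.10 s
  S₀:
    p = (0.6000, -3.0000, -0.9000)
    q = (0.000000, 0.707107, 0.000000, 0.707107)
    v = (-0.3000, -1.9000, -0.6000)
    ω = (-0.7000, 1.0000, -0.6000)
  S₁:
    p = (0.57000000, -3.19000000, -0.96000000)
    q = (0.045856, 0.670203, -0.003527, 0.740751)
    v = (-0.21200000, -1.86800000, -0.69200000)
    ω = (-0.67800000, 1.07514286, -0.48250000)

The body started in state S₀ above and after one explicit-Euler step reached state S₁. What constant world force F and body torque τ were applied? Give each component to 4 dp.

v₁ − v₀ = (0.08800000, 0.03200000, -0.09200000)
F = m·Δv/dt = (2.2000, 0.8000, -2.3000)
Δω = ω₁−ω₀ = (0.02200000, 0.07514286, 0.11750000)
gyro term ω₀×Iω₀ = (-0.0120, -0.0252, -0.0280)
I·α + gyro = (0.0100, 0.0800, 0.1600)

F = (2.2000, 0.8000, -2.3000)
τ = (0.0100, 0.0800, 0.1600)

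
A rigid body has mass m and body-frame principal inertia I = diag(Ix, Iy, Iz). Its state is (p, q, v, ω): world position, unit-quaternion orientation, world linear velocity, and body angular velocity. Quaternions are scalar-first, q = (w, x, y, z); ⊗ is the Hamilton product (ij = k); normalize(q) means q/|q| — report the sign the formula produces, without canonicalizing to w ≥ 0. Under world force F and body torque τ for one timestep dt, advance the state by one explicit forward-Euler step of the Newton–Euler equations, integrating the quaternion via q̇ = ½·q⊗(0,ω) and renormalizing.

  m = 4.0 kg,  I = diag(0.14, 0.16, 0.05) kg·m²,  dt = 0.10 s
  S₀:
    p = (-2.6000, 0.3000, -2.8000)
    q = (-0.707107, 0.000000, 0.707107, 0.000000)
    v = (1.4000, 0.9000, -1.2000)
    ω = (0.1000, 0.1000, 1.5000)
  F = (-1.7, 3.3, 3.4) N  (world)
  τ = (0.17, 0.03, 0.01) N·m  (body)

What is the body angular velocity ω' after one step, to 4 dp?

ω' = (0.2332, 0.1103, 1.5196)

precession coupling ω×(Iω) = (-0.0165, 0.0135, 0.0002)
(τ − ω×Iω)/I = (1.3321, 0.1031, 0.1960)
ω + α·dt = (0.2332, 0.1103, 1.5196)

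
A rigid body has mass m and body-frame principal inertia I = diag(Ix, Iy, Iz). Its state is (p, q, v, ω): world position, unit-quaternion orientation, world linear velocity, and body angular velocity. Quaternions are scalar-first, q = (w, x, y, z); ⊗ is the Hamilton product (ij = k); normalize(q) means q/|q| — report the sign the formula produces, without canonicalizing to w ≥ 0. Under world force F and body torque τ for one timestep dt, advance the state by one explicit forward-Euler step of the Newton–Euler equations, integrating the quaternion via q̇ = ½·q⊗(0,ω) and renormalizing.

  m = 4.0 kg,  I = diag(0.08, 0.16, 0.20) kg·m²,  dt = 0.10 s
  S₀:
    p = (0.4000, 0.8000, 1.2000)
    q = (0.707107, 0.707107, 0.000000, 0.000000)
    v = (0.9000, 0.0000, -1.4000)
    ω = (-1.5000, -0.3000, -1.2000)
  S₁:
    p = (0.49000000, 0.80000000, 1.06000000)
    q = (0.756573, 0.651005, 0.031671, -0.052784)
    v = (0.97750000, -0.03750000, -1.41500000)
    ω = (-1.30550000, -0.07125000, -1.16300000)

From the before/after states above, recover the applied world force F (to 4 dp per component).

F = (3.1000, -1.5000, -0.6000)

Δv = v₁−v₀ = (0.07750000, -0.03750000, -0.01500000)
m·(v₁−v₀)/dt = (3.1000, -1.5000, -0.6000)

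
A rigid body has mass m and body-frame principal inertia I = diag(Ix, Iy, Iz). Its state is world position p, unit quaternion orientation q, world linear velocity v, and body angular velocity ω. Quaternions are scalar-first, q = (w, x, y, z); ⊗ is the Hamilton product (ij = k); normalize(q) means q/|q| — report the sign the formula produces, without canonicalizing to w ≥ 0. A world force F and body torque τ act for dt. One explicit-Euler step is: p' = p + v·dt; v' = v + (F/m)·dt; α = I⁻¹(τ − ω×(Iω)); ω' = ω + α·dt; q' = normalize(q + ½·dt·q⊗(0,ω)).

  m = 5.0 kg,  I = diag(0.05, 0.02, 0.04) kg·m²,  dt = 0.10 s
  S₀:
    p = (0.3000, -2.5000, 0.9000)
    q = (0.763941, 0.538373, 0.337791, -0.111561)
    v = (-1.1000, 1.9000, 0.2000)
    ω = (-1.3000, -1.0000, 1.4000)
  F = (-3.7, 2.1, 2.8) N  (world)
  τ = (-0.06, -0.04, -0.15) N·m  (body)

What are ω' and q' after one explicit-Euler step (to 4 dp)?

precession coupling ω×(Iω) = (-0.0280, -0.0182, -0.0390)
angular accel α = (-0.6400, -1.0900, -2.7750)
ω + α·dt = (-1.3640, -1.1090, 1.1225)
Hamilton product q⊗(0,ω) = (1.1938613, -0.6317769, -1.3726339, 0.9702727)
q' = normalize(q + ½dt·q⊗(0,ω)) = (0.8189, 0.5039, 0.2676, -0.0627)

ω' = (-1.3640, -1.1090, 1.1225)
q' = (0.8189, 0.5039, 0.2676, -0.0627)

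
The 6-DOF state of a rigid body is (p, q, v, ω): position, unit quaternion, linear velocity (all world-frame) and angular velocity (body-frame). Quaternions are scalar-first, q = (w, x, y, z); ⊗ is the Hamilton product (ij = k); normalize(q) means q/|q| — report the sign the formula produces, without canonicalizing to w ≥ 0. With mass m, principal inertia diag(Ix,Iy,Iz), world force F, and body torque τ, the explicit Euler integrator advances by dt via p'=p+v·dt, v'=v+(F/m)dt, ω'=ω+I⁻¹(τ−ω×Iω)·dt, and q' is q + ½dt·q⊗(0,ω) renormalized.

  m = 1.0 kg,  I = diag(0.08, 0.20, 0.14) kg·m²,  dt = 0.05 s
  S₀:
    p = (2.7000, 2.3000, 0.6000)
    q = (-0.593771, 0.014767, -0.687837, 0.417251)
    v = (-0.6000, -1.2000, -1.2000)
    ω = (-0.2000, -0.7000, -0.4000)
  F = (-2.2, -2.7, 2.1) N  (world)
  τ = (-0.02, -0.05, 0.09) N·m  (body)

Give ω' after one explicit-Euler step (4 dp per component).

ω' = (-0.2020, -0.7113, -0.3739)

precession coupling ω×(Iω) = (-0.0168, -0.0048, 0.0168)
angular accel α = (-0.0400, -0.2260, 0.5229)
new body rate ω' = (-0.2020, -0.7113, -0.3739)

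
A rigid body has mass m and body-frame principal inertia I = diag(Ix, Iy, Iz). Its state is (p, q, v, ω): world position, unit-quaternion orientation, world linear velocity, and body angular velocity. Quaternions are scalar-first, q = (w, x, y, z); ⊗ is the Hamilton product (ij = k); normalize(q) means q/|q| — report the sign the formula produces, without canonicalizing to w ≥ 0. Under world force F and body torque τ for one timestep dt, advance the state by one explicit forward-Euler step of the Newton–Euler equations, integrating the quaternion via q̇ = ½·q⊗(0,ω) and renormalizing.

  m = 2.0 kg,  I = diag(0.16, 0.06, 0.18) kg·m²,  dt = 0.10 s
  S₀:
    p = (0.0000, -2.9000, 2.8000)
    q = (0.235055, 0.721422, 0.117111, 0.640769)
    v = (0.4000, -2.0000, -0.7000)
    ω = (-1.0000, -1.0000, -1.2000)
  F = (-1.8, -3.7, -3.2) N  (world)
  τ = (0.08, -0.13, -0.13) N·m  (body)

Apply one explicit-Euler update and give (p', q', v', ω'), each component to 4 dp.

a = (-0.9000, -1.8500, -1.6000)
p + v·dt = (0.0400, -3.1000, 2.7300)
new velocity v' = (0.3100, -2.1850, -0.8600)
angular accel α = (-0.4000, -1.7667, -0.1667)
new body rate ω' = (-1.0400, -1.1767, -1.2167)
q⊗(0,ω) = (1.6074558, 0.2651808, -0.0101176, -0.8863770)
updated quaternion q' = (0.3141, 0.7315, 0.1161, 0.5939)

p' = (0.0400, -3.1000, 2.7300)
q' = (0.3141, 0.7315, 0.1161, 0.5939)
v' = (0.3100, -2.1850, -0.8600)
ω' = (-1.0400, -1.1767, -1.2167)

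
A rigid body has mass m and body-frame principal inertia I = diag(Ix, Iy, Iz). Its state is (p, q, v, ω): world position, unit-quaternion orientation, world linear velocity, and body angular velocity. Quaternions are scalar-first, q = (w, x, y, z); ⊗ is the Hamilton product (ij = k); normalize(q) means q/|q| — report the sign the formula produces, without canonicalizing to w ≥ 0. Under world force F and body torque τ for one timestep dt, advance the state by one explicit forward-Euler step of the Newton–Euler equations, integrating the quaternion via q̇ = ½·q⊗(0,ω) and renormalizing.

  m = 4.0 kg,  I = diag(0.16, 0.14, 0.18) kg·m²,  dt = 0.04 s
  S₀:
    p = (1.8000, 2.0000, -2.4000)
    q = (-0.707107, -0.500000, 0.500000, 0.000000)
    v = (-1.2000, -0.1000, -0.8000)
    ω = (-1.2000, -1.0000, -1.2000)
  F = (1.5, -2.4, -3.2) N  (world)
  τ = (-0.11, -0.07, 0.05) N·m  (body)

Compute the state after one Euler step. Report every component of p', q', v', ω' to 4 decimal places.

a = F/m = (0.3750, -0.6000, -0.8000)
p' = p + v·dt = (1.7520, 1.9960, -2.4320)
v' = v + a·dt = (-1.1850, -0.1240, -0.8320)
ω×(Iω) gyroscopic = (0.0480, -0.0288, -0.0240)
α = I⁻¹(τ − ω×Iω) = (-0.9875, -0.2943, 0.4111)
ω + α·dt = (-1.2395, -1.0118, -1.1836)
Hamilton product q⊗(0,ω) = (-0.1000000, 0.2485284, 0.1071070, 1.9485284)
q + ½dt·q⊗(0,ω), renormalized = (-0.7086, -0.4946, 0.5018, 0.0389)

p' = (1.7520, 1.9960, -2.4320)
q' = (-0.7086, -0.4946, 0.5018, 0.0389)
v' = (-1.1850, -0.1240, -0.8320)
ω' = (-1.2395, -1.0118, -1.1836)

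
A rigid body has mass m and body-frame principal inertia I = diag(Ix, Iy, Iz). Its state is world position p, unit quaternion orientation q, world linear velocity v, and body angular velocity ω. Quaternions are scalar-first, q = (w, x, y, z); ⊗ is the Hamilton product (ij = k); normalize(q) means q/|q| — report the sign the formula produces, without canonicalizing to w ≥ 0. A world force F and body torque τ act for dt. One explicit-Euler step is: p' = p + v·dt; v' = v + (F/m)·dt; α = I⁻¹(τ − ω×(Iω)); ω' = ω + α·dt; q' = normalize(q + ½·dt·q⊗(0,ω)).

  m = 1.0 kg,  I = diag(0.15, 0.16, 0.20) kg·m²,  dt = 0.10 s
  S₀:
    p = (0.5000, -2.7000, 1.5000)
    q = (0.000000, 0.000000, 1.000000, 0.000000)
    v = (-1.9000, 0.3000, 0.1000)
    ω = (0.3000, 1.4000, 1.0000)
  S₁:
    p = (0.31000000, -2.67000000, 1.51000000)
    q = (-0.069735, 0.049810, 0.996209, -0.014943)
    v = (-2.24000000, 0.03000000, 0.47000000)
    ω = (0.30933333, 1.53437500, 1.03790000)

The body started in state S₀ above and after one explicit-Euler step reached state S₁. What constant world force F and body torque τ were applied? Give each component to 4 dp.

rate change Δω = (0.00933333, 0.13437500, 0.03790000)
ω₀×(Iω₀) = (0.0560, -0.0150, 0.0042)
τ = I·(Δω/dt) + ω₀×(Iω₀) = (0.0700, 0.2000, 0.0800)
Δv = v₁−v₀ = (-0.34000000, -0.27000000, 0.37000000)
applied force F = (-3.4000, -2.7000, 3.7000)

F = (-3.4000, -2.7000, 3.7000)
τ = (0.0700, 0.2000, 0.0800)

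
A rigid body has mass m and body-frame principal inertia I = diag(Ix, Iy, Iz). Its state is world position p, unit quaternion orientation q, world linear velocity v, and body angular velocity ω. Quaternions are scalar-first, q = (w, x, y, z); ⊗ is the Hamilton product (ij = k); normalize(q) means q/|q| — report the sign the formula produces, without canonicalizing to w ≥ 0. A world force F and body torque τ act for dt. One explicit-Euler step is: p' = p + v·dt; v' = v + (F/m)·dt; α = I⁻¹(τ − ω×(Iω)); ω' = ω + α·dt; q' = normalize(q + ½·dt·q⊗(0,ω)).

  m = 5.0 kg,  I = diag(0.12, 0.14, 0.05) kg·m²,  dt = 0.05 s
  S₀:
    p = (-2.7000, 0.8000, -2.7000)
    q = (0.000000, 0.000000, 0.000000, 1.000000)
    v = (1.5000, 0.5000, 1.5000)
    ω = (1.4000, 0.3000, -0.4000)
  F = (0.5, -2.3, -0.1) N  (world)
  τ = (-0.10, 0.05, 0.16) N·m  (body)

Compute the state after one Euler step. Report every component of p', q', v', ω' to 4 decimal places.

p' = (-2.6250, 0.8250, -2.6250)
q' = (0.0100, -0.0075, 0.0350, 0.9993)
v' = (1.5050, 0.4770, 1.4990)
ω' = (1.3538, 0.3319, -0.2484)

a = (0.1000, -0.4600, -0.0200)
p' = p + v·dt = (-2.6250, 0.8250, -2.6250)
v' = v + a·dt = (1.5050, 0.4770, 1.4990)
gyro term ω×Iω = (0.0108, -0.0392, 0.0084)
angular accel α = (-0.9233, 0.6371, 3.0320)
ω' = ω + α·dt = (1.3538, 0.3319, -0.2484)
Hamilton product q⊗(0,ω) = (0.4000000, -0.3000000, 1.4000000, 0.0000000)
updated quaternion q' = (0.0100, -0.0075, 0.0350, 0.9993)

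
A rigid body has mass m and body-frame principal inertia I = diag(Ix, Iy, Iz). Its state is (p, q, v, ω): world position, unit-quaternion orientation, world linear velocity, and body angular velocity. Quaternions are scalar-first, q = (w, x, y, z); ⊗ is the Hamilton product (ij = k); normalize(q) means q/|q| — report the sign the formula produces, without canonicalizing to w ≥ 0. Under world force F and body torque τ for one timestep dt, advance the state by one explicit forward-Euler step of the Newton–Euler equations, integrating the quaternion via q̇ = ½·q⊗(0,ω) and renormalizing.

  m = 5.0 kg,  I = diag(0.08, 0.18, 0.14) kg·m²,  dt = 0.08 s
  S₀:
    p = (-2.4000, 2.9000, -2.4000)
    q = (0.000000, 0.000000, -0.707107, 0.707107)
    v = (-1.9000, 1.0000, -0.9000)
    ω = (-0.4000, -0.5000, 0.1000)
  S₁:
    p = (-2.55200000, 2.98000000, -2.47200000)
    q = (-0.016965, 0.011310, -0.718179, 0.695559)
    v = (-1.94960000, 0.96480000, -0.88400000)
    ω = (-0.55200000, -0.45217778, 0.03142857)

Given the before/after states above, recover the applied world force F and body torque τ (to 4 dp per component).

rate change Δω = (-0.15200000, 0.04782222, -0.06857143)
applied torque τ = (-0.1500, 0.1100, -0.1000)
velocity change Δv = (-0.04960000, -0.03520000, 0.01600000)
m·(v₁−v₀)/dt = (-3.1000, -2.2000, 1.0000)

F = (-3.1000, -2.2000, 1.0000)
τ = (-0.1500, 0.1100, -0.1000)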